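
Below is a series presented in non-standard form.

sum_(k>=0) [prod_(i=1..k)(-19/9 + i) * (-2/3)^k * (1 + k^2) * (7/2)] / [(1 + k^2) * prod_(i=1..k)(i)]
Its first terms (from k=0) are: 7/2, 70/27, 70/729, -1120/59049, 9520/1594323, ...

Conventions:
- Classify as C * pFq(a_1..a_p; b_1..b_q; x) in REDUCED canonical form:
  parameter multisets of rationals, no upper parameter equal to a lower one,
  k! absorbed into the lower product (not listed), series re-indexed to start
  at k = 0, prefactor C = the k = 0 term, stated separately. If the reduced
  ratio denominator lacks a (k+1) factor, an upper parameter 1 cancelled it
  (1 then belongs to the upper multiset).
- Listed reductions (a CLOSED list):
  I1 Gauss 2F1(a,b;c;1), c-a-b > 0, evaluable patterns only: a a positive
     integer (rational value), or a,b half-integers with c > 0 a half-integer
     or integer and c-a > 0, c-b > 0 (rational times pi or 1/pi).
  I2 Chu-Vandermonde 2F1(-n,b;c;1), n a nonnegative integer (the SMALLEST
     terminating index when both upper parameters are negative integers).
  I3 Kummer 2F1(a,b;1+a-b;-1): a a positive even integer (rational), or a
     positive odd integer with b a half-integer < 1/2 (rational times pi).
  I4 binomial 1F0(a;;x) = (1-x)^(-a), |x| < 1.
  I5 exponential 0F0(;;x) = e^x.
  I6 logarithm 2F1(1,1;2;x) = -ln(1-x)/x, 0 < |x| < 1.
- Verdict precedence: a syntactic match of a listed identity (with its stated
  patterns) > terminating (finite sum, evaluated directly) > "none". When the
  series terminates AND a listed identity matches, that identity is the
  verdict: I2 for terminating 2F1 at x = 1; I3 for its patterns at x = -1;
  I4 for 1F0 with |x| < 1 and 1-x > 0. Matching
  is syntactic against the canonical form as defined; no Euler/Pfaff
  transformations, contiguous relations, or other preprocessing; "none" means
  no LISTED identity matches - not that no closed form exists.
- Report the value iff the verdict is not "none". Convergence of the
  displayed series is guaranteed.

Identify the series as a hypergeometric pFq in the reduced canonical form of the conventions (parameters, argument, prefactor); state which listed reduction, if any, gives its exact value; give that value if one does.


x = -2/3 here; the reduced form reads 1F0, upper {-10/9}, lower {-}, C = 7/2. Verdict: the binomial series (I4) matches (the 1F0 binomial series: exponent 10/9, x = -2/3). Hence: (7/2) * (5/3)^(10/9).

Key step: t_0 being 7/2, the running product (C = 7/2, x = -2/3) telescopes to a rising factorial.
Adjacent-term ratio: r(k) = (-2/3) * (k-10/9) / [(k+1)] - rational; roots negated = parameters, x = (-2/3), C = 7/2.


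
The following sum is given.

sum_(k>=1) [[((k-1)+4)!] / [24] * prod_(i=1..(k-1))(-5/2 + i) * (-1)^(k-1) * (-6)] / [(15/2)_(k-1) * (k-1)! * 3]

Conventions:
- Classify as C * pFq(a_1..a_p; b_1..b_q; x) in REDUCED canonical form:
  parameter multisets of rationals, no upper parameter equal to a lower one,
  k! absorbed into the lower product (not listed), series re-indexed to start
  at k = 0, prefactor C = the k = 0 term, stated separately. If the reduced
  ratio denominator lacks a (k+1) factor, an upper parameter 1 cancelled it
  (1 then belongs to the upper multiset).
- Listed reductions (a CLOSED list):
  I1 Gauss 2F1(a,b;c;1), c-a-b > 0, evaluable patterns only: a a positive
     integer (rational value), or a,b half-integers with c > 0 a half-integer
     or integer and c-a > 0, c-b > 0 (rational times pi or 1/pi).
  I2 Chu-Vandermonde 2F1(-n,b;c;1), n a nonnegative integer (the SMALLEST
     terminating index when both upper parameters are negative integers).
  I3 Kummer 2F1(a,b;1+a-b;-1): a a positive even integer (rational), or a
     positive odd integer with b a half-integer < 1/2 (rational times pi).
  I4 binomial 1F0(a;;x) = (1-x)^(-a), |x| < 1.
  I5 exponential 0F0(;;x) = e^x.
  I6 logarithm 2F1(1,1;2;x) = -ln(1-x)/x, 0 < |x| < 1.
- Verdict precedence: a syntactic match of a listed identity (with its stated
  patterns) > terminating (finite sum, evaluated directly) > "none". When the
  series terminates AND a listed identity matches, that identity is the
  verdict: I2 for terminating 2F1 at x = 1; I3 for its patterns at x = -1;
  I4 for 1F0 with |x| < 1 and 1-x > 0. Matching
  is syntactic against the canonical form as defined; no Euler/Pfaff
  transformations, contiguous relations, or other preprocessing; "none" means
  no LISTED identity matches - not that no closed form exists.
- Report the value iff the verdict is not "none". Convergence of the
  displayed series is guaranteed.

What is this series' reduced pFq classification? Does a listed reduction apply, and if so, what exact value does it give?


Key step: x = (-1) and the constant factors (C = -2, x = -1) combine into one prefactor.
Adjacent-term ratio: r(k) = (-1) * (k-3/2) (k+5) / [(k+15/2) (k+1)] - rational; roots negated = parameters, x = (-1), C = -2.

This is -2 * 2F1(-3/2, 5; 15/2; -1) in reduced canonical form. Verdict at x = -1: Kummer (I3) matches (x = -1; c = 15/2 equals 1+a-b for upper {-3/2, 5}: listed pattern). Exact value: (-45045/32768) * pi.


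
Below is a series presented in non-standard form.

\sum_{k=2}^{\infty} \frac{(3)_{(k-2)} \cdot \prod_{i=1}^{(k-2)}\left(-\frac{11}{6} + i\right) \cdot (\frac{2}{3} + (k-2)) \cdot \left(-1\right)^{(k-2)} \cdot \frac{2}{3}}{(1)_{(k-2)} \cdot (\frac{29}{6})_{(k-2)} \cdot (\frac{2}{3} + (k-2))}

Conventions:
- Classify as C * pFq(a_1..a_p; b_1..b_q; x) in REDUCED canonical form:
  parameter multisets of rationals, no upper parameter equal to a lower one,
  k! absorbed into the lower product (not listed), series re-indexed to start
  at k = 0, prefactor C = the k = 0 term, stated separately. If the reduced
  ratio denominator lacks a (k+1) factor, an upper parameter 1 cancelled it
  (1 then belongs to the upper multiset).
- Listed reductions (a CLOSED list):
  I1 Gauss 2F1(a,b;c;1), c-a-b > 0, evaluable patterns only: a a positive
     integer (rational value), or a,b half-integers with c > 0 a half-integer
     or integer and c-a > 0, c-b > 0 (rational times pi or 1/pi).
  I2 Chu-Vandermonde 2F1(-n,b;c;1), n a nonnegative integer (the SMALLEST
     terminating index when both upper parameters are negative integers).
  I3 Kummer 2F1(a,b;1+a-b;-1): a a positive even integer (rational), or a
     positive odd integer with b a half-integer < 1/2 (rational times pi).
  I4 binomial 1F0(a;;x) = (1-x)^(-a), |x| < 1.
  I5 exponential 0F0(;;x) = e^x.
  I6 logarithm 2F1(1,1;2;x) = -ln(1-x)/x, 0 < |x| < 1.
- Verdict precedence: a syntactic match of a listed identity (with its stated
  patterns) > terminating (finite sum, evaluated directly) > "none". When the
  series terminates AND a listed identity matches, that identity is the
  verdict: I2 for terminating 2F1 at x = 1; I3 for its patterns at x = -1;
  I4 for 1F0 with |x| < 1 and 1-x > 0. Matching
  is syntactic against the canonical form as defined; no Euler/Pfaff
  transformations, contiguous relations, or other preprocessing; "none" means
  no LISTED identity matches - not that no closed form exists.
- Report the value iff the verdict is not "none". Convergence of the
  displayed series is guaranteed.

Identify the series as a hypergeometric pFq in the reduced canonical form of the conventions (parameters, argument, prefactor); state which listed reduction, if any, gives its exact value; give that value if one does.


At argument -1: a 2F1 with upper {-\frac{5}{6}, 3}, lower {\frac{29}{6}}, scaled by C = \frac{2}{3}. Verdict: none. Every listed pattern misses the 2F1 form at -1, upper {-\frac{5}{6}, 3}.

First insight: with t_0 = \frac{2}{3}, (1)_k (prefactor 2/3) is k! itself.
Adjacent-term ratio: r(k) = -1 * (k-\frac{5}{6}) (k+3) / [(k+\frac{29}{6}) (k+1)] - rational in k, leading ratio -1; with t_0 = \frac{2}{3}, classification follows.


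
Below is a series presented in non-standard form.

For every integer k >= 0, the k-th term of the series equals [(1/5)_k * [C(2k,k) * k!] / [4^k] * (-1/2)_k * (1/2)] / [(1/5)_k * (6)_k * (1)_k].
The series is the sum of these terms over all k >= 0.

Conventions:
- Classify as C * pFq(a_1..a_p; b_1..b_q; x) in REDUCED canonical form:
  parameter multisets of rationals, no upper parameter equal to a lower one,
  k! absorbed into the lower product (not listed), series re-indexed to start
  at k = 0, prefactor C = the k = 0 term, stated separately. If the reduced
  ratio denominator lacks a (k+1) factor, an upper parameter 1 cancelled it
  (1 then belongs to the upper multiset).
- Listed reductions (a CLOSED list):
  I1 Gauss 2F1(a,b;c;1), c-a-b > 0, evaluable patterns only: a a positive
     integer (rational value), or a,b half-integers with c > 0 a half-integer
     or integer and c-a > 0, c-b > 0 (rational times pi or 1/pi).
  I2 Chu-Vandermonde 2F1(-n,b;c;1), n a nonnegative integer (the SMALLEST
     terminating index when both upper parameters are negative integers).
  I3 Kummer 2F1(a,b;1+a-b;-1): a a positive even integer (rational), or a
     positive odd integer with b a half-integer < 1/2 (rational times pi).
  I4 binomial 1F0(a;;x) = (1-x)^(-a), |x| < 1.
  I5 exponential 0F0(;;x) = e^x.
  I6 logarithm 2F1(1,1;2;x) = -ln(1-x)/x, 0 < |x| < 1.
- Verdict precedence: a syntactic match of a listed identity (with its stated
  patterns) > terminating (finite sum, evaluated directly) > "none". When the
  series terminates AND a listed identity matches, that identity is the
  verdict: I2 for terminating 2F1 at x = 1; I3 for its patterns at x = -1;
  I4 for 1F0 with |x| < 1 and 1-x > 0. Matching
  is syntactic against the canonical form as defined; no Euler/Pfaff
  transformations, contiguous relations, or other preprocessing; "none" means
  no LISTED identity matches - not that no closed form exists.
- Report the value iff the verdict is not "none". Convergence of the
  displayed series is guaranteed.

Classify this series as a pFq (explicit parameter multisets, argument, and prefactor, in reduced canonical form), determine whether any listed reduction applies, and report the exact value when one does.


Key observation: t_0 being 1/2, C(2k,k) (C = 1/2, x = 1) equals 4^k (1/2)_k / k!.
Consecutive-term ratio: r(k) = 1 * (k-1/2) (k+1/2) / [(k+6) (k+1)] - rational in k. x = 1; t_0 = 1/2; negate the roots.

Canonical form: C = 1/2 times 2F1 with upper {-1/2, 1/2}, lower {6}, x = 1. Verdict at x = 1: Gauss (I1, half-integer pattern) matches (x = 1; upper {-1/2, 1/2} half-integers, c = 6 in the evaluable pattern). Sum: (65536/43659) / pi.


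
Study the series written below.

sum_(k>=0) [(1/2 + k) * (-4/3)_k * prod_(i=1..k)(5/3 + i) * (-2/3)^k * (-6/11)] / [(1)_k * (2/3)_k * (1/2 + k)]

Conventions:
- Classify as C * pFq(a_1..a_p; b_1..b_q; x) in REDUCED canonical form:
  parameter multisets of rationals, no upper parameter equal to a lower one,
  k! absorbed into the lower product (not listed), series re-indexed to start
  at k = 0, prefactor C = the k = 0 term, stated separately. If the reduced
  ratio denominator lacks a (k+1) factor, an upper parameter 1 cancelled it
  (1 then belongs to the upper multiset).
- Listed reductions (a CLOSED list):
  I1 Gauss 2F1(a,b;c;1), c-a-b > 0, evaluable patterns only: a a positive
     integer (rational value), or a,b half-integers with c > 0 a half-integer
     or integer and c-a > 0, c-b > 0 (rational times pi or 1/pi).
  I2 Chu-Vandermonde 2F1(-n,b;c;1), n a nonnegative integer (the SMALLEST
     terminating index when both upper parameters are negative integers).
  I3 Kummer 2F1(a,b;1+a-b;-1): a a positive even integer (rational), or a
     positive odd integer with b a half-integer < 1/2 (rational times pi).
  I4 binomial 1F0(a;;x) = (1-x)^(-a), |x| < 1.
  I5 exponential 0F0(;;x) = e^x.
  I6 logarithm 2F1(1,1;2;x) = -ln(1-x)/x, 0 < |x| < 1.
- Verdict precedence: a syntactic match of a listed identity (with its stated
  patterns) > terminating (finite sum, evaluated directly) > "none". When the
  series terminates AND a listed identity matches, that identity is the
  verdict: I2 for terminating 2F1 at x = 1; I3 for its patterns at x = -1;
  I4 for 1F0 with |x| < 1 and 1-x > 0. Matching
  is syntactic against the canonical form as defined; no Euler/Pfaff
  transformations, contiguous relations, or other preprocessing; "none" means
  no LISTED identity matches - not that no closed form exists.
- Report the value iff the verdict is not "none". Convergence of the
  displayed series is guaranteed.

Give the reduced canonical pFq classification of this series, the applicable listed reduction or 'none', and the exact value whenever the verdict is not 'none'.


Classification (C = -6/11): 2F1 with upper {-4/3, 8/3}, lower {2/3}, argument x = -2/3. Verdict: none. Every listed pattern misses the 2F1 form at -2/3, upper {-4/3, 8/3}.

Key step: t_0 = -6/11 here, and (1)_k (C = -6/11) is k! itself.
Term ratio: r(k) = (-2/3) * (k-4/3) (k+8/3) / [(k+2/3) (k+1)] - rational; roots negated = parameters, x = (-2/3), C = -6/11.


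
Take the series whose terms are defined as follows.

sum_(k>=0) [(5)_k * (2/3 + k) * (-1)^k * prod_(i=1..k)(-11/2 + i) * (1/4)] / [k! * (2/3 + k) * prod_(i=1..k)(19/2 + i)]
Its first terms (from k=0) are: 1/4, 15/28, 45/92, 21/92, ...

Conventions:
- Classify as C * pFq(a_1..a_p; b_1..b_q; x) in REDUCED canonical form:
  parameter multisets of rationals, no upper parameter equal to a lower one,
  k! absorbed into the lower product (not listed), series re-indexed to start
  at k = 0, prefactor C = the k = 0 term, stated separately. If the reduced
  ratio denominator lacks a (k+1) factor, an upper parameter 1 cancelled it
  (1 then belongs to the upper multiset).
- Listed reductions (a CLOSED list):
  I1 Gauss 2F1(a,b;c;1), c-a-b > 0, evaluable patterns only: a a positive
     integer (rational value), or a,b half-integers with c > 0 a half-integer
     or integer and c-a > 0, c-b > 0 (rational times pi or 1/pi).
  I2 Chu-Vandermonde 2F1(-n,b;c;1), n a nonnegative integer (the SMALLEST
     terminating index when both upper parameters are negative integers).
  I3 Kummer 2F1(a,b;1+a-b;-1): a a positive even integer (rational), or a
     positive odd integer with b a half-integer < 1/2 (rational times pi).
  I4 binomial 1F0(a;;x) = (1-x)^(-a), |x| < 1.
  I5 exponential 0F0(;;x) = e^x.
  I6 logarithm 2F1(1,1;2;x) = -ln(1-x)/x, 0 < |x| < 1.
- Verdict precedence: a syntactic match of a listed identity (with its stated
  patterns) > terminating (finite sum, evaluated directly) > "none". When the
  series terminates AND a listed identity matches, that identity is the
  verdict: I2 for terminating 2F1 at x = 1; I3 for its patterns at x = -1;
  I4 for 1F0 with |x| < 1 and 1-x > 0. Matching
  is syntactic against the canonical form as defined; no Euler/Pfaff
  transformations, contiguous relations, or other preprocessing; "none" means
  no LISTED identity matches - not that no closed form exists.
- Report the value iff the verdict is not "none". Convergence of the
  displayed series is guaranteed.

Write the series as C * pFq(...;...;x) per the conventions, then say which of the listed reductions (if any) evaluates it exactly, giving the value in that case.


Classification (C = 1/4): 2F1 with upper {-9/2, 5}, lower {21/2}, argument x = -1. Verdict: Kummer (I3) applies (x = -1; c = 21/2 equals 1+a-b for upper {-9/2, 5}: listed pattern). Hence: (2078505/4194304) * pi.

The tell: x = (-1) and the lower running product (C = 1/4) is a rising factorial.
Step ratio: r(k) = (-1) * (k-9/2) (k+5) / [(k+21/2) (k+1)] - rational in k. x = (-1); t_0 = 1/4; negate the roots.


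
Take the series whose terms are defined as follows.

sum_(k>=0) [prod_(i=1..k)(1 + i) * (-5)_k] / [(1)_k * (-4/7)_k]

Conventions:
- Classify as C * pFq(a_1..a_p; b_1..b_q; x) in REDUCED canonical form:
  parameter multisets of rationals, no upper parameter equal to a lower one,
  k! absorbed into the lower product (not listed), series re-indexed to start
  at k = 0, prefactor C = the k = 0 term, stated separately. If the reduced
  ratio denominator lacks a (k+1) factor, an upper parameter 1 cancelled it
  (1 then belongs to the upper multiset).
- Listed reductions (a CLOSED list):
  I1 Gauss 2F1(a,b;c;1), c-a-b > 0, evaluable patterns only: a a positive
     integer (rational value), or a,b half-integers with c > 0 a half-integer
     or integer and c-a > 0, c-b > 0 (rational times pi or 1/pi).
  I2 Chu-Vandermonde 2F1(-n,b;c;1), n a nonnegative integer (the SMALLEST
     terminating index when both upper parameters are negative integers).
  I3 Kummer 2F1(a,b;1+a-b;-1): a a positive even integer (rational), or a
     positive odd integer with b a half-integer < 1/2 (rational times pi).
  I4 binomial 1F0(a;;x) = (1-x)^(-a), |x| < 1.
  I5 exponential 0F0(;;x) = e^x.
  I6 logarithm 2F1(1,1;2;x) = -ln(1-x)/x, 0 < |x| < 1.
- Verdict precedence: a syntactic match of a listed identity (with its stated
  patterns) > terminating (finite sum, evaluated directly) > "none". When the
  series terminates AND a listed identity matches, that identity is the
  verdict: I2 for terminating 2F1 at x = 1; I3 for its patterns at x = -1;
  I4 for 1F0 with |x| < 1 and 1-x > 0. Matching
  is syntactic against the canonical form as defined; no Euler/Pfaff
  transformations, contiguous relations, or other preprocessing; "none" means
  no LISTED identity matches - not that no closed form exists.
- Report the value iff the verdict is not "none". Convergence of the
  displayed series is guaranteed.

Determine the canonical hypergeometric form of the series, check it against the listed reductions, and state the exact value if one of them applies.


Reduced: x = 1, 2F1, upper = {-5, 2}, lower = {-4/7}, C = 1. Verdict: the Chu-Vandermonde identity I2 matches (terminating 2F1 at x = 1 with n = 5, b = 2, c = -4/7). Value: 33/68.

The tell: x = 1 and (1)_k (C = 1) is k! itself.
Step ratio: r(k) = 1 * (k-5) (k+2) / [(k-4/7) (k+1)] - rational in k, leading ratio 1; with t_0 = 1, classification follows.


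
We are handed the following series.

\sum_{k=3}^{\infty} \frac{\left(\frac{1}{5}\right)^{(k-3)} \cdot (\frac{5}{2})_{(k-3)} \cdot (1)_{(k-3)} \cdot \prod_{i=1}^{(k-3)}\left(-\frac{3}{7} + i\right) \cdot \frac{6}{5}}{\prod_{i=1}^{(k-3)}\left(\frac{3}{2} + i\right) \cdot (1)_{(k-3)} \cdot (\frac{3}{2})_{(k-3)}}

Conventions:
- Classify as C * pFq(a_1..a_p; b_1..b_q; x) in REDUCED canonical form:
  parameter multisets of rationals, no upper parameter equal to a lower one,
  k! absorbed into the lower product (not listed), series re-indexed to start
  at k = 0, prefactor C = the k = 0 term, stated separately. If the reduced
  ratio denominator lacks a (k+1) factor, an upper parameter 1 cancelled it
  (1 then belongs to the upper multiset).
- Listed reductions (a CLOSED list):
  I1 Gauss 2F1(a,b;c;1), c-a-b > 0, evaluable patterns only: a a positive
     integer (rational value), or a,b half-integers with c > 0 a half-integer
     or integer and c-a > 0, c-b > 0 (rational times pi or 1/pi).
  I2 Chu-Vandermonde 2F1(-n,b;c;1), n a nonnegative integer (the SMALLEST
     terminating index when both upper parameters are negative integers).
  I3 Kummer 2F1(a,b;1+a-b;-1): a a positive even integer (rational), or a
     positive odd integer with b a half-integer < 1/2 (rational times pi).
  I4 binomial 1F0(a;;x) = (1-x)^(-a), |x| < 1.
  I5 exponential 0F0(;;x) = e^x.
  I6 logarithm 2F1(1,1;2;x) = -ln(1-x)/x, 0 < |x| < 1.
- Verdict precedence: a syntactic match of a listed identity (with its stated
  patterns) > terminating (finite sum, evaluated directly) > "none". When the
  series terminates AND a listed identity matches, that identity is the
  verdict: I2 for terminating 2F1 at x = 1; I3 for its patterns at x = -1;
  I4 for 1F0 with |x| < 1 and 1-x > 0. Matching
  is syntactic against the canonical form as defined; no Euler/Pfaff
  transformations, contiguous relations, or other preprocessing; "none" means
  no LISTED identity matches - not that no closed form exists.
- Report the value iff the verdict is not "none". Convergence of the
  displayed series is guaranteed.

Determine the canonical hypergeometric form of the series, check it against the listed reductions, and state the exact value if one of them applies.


Canonical form: C = \frac{6}{5} times 2F1 with upper {\frac{4}{7}, 1}, lower {\frac{3}{2}}, x = \frac{1}{5}. Verdict: no listed reduction: x = \frac{1}{5} and upper {\frac{4}{7}, 1} fail every I1-I6 pattern.

First insight: from the first term \frac{6}{5}: the running product (C = 6/5) telescopes to a rising factorial.
Term ratio: r(k) = \frac{1}{5} * (k+\frac{4}{7}) (k+1) / [(k+\frac{3}{2}) (k+1)] - poly over poly, x = \frac{1}{5} from leading terms; C = \frac{6}{5} at k = 0.


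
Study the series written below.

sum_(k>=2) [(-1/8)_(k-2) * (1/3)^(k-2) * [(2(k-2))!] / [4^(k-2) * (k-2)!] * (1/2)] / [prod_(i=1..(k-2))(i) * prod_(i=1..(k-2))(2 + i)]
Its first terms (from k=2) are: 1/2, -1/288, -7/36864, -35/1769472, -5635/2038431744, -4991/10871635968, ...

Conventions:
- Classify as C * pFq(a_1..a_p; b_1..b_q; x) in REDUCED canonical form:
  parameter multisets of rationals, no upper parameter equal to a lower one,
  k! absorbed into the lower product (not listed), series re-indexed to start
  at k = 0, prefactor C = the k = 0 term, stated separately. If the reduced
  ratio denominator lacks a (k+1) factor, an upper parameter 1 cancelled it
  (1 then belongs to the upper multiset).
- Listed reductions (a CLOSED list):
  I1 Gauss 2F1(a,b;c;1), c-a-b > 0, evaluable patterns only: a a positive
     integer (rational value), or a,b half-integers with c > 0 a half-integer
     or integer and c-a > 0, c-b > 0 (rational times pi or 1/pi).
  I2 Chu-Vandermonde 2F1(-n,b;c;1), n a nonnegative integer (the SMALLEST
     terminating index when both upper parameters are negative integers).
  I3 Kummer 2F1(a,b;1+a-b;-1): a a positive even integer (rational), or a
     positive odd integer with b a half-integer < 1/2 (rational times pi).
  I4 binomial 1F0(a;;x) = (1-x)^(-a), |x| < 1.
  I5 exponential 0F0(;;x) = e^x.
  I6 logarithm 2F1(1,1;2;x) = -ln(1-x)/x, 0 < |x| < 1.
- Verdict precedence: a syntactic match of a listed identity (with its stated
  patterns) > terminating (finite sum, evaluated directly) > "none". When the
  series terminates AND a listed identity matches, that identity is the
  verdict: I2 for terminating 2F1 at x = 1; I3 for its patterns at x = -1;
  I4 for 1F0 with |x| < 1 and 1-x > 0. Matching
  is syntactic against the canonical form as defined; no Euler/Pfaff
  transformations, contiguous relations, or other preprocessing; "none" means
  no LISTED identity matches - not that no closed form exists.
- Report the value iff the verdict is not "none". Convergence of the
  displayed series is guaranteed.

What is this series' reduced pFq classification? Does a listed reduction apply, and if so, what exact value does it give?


Prefactor 1/2, argument 1/3: 2F1 with upper {-1/8, 1/2} over lower {3}. Verdict: none - at argument 1/3 the multisets {-1/8, 1/2} ; {3} match no listed identity.

Key observation: with t_0 = 1/2, the lower running product (C = 1/2, x = 1/3) is a rising factorial.
Adjacent-term ratio: r(k) = (1/3) * (k-1/8) (k+1/2) / [(k+3) (k+1)] ; factor over Q: parameters, x = (1/3), and C = 1/2.


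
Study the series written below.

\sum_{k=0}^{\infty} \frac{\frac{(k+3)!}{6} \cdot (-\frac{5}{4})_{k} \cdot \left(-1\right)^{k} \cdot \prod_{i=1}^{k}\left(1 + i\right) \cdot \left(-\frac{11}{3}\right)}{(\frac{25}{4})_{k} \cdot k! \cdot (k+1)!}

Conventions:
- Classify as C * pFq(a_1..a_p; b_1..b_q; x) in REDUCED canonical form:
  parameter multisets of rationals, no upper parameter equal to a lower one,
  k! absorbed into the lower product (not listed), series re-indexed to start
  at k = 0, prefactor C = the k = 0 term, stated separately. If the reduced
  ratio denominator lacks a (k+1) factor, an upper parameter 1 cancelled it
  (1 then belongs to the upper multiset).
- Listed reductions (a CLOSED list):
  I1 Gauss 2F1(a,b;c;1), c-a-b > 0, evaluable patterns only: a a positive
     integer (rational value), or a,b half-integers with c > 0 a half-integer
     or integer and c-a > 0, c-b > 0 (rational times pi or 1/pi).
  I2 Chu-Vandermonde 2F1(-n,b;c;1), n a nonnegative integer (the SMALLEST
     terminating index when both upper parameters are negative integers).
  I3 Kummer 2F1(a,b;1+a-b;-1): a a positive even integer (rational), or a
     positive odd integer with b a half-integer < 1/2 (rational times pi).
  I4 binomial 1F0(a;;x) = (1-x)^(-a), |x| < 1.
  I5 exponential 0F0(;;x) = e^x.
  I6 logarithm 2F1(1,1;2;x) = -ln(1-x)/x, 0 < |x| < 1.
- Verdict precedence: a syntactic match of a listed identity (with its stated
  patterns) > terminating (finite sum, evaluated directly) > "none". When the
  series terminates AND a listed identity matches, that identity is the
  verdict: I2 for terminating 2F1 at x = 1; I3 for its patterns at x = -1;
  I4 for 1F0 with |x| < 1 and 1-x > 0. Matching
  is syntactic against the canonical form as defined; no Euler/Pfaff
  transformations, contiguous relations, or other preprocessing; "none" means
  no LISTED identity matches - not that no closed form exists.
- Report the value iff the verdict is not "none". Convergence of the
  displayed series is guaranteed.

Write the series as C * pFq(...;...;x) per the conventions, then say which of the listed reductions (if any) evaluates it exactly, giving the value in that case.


Canonical form: C = -\frac{11}{3} times 2F1 with upper {-\frac{5}{4}, 4}, lower {\frac{25}{4}}, x = -1. Verdict (x = -1): Kummer (I3) applies (x = -1; c = \frac{25}{4} equals 1+a-b for upper {-\frac{5}{4}, 4}: listed pattern). Hence: -\frac{1309}{192}.

Structural cue: t_0 = -\frac{11}{3} here, and the running product (C = -11/3, x = -1) telescopes to a rising factorial.
Adjacent-term ratio: r(k) = -1 * (k-\frac{5}{4}) (k+4) / [(k+\frac{25}{4}) (k+1)] - rational; roots negated = parameters, x = -1, C = -\frac{11}{3}.


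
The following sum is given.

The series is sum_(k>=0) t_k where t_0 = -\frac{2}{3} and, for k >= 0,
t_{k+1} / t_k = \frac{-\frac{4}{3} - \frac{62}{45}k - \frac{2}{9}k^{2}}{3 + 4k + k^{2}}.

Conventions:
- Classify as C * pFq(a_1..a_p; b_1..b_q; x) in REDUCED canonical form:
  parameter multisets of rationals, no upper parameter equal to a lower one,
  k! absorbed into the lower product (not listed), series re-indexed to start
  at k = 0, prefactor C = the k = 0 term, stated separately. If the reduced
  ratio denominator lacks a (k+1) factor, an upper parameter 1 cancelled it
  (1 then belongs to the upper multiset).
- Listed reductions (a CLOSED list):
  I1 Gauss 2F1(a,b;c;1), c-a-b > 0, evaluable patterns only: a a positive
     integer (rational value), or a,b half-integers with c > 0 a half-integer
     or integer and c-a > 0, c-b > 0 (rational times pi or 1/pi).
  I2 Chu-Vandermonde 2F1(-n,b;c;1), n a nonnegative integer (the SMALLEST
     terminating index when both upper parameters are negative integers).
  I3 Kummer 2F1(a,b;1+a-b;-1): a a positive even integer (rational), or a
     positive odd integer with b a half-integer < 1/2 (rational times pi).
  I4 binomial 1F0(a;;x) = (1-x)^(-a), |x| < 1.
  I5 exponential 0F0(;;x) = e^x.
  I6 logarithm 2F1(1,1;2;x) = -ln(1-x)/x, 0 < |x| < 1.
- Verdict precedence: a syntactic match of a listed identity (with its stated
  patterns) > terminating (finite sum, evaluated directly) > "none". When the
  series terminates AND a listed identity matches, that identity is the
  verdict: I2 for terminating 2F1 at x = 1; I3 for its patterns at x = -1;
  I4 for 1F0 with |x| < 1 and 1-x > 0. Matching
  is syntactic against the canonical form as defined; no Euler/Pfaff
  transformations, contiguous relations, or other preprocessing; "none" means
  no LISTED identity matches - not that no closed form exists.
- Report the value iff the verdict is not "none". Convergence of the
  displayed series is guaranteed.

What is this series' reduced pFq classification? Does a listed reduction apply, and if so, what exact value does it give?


Prefactor -\frac{2}{3}, argument -\frac{2}{9}: 2F1 with upper {\frac{6}{5}, 5} over lower {3}. Verdict: no listed reduction: x = -\frac{2}{9} and upper {\frac{6}{5}, 5} fail every I1-I6 pattern.

First insight: with t_0 = -\frac{2}{3}, factor the ratio over Q (C = -2/3): negated roots = parameters.
Step ratio: r(k) = -\frac{2}{9} * (k+\frac{6}{5}) (k+5) / [(k+3) (k+1)] ; factor over Q: parameters, x = -\frac{2}{9}, and C = -\frac{2}{3}.


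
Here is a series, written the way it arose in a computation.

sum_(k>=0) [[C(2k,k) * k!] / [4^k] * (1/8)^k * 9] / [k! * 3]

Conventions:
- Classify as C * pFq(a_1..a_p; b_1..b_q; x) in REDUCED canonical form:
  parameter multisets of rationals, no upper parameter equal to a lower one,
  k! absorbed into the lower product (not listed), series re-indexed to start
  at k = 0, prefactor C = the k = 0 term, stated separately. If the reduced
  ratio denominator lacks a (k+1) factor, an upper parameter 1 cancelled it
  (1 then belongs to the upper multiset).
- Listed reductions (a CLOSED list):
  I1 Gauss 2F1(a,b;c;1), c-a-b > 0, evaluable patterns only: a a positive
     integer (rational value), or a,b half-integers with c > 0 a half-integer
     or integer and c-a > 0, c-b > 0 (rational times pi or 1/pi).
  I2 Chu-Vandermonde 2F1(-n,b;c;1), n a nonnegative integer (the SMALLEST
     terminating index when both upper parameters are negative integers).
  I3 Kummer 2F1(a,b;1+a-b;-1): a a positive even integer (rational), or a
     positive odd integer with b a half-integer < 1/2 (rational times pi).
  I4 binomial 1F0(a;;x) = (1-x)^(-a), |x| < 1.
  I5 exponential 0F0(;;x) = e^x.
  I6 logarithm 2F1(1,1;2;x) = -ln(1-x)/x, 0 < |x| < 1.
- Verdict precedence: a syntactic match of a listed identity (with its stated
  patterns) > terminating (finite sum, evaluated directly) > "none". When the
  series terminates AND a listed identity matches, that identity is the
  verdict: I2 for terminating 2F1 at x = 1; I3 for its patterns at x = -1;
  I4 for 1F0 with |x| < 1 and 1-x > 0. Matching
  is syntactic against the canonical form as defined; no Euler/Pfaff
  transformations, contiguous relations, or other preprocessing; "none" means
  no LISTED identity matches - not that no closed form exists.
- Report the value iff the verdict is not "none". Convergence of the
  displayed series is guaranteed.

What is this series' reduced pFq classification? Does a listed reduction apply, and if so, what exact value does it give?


x = 1/8 here; the reduced form reads 1F0, upper {1/2}, lower {-}, C = 3. Verdict: the I4 binomial reduction matches (the 1F0 binomial series: exponent -1/2, x = 1/8). Hence: 3 * (7/8)^(-1/2).

Key step: x = (1/8) and the constant factors (C = 3, x = 1/8) combine into one prefactor.
Adjacent-term ratio: r(k) = (1/8) * (k+1/2) / [(k+1)] - rational in k. x = (1/8); t_0 = 3; negate the roots.


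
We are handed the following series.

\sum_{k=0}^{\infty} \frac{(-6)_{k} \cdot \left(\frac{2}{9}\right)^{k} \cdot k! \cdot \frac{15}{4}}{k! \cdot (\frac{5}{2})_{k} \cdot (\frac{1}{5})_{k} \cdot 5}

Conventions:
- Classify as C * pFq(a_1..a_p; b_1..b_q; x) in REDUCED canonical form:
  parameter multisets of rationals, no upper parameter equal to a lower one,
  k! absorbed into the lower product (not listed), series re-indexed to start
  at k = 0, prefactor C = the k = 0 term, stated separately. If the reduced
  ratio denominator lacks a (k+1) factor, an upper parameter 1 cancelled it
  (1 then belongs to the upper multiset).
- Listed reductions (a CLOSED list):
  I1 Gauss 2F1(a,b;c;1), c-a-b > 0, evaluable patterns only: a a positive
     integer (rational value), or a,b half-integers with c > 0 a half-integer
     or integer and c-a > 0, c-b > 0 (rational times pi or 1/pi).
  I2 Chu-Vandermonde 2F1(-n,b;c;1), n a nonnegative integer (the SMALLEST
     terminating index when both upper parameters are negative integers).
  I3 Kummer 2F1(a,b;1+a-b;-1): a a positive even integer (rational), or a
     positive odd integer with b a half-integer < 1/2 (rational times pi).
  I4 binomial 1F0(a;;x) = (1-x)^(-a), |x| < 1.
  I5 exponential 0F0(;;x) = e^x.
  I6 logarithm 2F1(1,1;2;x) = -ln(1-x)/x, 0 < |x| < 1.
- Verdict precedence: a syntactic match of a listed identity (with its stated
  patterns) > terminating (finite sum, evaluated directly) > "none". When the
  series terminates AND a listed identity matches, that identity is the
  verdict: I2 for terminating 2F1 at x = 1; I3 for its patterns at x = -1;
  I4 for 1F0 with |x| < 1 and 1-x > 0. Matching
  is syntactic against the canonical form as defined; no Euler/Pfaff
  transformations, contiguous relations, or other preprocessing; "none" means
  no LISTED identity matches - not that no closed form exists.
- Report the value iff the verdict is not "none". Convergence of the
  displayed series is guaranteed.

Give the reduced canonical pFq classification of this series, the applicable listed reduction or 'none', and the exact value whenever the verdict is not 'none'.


Canonical form: C = \frac{3}{4} times 2F2 with upper {-6, 1}, lower {\frac{1}{5}, \frac{5}{2}}, x = \frac{2}{9}. Verdict: terminating - upper parameter -6 makes this a finite sum (last index 6), evaluated exactly. Sum: -\frac{14696521308445}{19170158883876}.

Structural cue: t_0 = \frac{3}{4} here, and the constant factors (C = 3/4, x = 2/9) combine into one prefactor.
Step ratio: r(k) = \frac{2}{9} * (k-6) (k+1) / [(k+\frac{1}{5}) (k+\frac{5}{2}) (k+1)] - poly over poly, x = \frac{2}{9} from leading terms; C = \frac{3}{4} at k = 0.


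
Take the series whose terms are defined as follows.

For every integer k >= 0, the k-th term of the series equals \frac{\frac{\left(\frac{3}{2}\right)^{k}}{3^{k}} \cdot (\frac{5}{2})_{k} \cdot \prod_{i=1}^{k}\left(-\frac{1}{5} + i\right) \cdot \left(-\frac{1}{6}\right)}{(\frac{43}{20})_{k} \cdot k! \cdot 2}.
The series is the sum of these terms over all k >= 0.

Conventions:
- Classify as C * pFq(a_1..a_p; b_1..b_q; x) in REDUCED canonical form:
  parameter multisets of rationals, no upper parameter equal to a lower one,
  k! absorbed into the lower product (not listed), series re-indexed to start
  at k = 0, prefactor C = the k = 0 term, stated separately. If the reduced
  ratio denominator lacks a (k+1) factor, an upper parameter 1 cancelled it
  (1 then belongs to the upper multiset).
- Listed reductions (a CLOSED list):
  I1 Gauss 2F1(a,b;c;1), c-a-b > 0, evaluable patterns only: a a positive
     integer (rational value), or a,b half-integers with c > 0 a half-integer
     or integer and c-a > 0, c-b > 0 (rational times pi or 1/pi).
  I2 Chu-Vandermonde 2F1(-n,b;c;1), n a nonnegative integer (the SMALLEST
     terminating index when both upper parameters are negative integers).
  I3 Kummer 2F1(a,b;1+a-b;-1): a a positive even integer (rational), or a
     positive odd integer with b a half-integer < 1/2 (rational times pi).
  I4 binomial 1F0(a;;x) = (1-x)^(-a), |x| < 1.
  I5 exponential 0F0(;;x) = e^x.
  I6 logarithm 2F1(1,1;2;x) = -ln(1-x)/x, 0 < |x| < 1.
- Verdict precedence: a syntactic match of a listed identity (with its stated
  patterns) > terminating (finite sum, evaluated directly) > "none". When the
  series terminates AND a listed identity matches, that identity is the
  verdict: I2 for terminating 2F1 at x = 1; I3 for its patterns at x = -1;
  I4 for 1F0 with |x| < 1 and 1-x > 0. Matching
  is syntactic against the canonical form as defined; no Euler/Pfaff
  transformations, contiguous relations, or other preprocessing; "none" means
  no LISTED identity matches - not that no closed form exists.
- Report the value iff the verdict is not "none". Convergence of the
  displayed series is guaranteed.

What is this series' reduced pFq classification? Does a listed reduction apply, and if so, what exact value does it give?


Classification (C = -\frac{1}{12}): 2F1 with upper {\frac{4}{5}, \frac{5}{2}}, lower {\frac{43}{20}}, argument x = \frac{1}{2}. Verdict: none - this 2F1 at x = \frac{1}{2} matches no listed pattern, and upper {\frac{4}{5}, \frac{5}{2}} holds no stopper.

Structural cue: t_0 = -\frac{1}{12} here, and the running product (C = -1/12) telescopes to a rising factorial.
Consecutive-term ratio: r(k) = \frac{1}{2} * (k+\frac{4}{5}) (k+\frac{5}{2}) / [(k+\frac{43}{20}) (k+1)] ; factor over Q: parameters, x = \frac{1}{2}, and C = -\frac{1}{12}.


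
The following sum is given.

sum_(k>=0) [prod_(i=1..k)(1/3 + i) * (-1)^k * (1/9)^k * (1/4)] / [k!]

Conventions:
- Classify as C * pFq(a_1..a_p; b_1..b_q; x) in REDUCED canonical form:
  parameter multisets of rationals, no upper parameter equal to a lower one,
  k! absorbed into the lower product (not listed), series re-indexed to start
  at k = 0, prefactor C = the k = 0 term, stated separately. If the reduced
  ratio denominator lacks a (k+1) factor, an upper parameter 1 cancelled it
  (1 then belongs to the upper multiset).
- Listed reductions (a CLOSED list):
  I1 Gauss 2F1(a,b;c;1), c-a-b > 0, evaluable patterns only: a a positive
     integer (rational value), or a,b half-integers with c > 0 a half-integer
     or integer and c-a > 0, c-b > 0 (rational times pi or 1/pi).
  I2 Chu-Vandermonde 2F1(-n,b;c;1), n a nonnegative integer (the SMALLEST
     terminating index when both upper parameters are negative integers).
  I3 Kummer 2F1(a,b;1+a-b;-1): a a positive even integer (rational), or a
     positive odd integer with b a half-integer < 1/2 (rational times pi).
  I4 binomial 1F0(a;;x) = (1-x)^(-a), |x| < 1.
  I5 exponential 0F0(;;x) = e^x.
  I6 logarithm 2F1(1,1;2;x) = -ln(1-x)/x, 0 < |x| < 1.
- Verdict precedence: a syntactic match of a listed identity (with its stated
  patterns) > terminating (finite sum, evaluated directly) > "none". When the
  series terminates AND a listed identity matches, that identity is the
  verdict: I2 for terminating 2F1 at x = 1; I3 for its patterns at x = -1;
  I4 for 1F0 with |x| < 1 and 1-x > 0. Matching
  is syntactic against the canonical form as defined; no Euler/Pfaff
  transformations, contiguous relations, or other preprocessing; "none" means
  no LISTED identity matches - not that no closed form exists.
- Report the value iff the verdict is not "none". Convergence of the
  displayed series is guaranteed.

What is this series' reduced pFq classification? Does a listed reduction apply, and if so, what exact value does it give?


Prefactor 1/4, argument -1/9: 1F0 with upper {4/3} over lower {-}. Verdict: this is the I4 binomial reduction (the 1F0 binomial series: exponent -4/3, x = -1/9). Exact value: (1/4) * (10/9)^(-4/3).

Structural cue: from the first term 1/4: the (-1)^k factor (C = 1/4) folds into the argument's sign.
Step ratio: r(k) = (-1/9) * (k+4/3) / [(k+1)] - rational in k. x = (-1/9); t_0 = 1/4; negate the roots.


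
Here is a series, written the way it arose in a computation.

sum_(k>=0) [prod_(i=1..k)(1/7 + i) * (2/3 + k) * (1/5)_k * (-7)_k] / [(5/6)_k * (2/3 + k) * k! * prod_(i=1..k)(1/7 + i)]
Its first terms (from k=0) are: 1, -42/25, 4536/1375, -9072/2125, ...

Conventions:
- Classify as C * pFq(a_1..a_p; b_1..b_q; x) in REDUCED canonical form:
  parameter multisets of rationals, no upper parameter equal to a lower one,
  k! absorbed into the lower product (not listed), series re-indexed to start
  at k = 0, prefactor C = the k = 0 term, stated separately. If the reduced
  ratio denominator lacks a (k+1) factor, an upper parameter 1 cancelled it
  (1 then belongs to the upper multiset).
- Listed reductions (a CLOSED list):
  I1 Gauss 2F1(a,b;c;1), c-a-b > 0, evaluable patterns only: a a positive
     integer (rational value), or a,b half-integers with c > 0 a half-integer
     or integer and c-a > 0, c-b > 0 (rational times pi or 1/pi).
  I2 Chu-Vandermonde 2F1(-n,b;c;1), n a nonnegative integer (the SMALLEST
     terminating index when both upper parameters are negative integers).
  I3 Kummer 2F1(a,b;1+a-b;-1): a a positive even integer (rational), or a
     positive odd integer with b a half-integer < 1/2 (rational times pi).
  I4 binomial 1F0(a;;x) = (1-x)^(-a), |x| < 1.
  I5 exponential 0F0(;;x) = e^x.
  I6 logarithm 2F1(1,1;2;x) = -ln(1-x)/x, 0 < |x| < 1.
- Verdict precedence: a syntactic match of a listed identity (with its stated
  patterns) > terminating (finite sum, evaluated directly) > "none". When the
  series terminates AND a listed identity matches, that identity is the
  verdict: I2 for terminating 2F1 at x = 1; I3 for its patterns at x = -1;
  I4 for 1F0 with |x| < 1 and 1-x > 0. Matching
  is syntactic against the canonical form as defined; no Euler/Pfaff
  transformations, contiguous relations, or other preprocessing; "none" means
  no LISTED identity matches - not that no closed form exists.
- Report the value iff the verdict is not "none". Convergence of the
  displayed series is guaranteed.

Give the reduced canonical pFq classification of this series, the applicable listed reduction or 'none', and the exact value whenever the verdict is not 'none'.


Key step: x = 1 and striking the common factor k + 2/3 reduces the term (C = 1, x = 1).
Consecutive-term ratio: r(k) = 1 * (k-7) (k+1/5) / [(k+5/6) (k+1)] - rational in k, leading ratio 1; with t_0 = 1, classification follows.

This is 1 * 2F1(-7, 1/5; 5/6; 1) in reduced canonical form. Verdict at x = 1: the Chu-Vandermonde identity I2 matches (terminating 2F1 at x = 1 with n = 7, b = 1/5, c = 5/6). Exact value: 5353771253467/9988064453125.
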